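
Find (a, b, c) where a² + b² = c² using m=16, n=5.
(231, 160, 281)

Euclid's formula: a = m² - n², b = 2mn, c = m² + n²
m = 16, n = 5
a = 16² - 5² = 256 - 25 = 231
b = 2 × 16 × 5 = 160
c = 16² + 5² = 256 + 25 = 281
Verification: 231² + 160² = 53361 + 25600 = 78961 = 281² ✓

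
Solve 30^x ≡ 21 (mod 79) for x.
66

Baby-step giant-step with step n = ⌈√79⌉ = 9.
Baby steps 30^j mod 79 (j:value) for j=0..8: 0:1, 1:30, 2:31, 3:61, 4:13, 5:74, 6:8, 7:3, 8:11.
Giant-step multiplier: 30^(-9) ≡ 30^(78-9) = 30^69 ≡ 17 (mod 79).
Giant steps γ_i = 21·17^i mod 79: γ_0=21, γ_1=41, γ_2=65, γ_3=78, γ_4=62, γ_5=27, γ_6=64, γ_7=61 (in table at j=3).
x = i·n + j = 7·9 + 3 = 66.
Check: 30^66 ≡ 21 (mod 79).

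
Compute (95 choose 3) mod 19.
0

Using Lucas' theorem:
Write n=95 and k=3 in base 19:
n in base 19: [5, 0]
k in base 19: [0, 3]
C(95,3) mod 19 = ∏ C(n_i, k_i) mod 19
Digit binomials (mod 19): C(5,0) = 1; C(0,3) = 0 (k_i > n_i)
Product: 1 × 0 = 0 ≡ 0 (mod 19)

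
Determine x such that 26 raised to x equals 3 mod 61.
6

Baby-step giant-step with step n = ⌈√61⌉ = 8.
Baby steps 26^j mod 61 (j:value) for j=0..7: 0:1, 1:26, 2:5, 3:8, 4:25, 5:40, 6:3, 7:17.
h = 3 is already in the table at j=6, so x = 6.
Check: 26^6 ≡ 3 (mod 61).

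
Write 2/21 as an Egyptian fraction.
1/11 + 1/231

Greedy algorithm:
2/21: ceiling(21/2) = 11, use 1/11
1/231: ceiling(231/1) = 231, use 1/231
Result: 2/21 = 1/11 + 1/231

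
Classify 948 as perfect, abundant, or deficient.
abundant

Proper divisors of 948: sum = 1 + 2 + 3 + 4 + 6 + 12 + 79 + 158 + 237 + 316 + 474 = 1292
Since 1292 > 948, 948 is abundant.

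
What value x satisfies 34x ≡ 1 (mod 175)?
139

gcd(34, 175) = 1, so the inverse exists.
Extended Euclidean algorithm on (175, 34):
175 = 5 × 34 + 5  ⟹  5 = (1)·175 + (-5)·34
34 = 6 × 5 + 4  ⟹  4 = (-6)·175 + (31)·34
5 = 1 × 4 + 1  ⟹  1 = (7)·175 + (-36)·34
So (-36)·34 ≡ 1 (mod 175), i.e. 34^(-1) ≡ -36 ≡ 139 (mod 175).
Check: 34 × 139 = 4726 ≡ 1 (mod 175)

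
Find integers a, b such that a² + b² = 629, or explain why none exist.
2² + 25² (a=2, b=25)

Factorization: 629 = 17 × 37
By Fermat: n is sum of two squares iff every prime p ≡ 3 (mod 4) appears to even power.
All primes ≡ 3 (mod 4) appear to even power.
Search a = 0, 1, 2, … for 629 - a² a perfect square: first hit at a = 2: 629 - 4 = 625 = 25².
629 = 2² + 25² = 4 + 625 ✓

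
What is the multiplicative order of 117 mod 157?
78

157 is prime, so ord(117) divides φ(157) = 156.
Divisors of 156: 1, 2, 3, 4, 6, 12, 13, 26, 39, 52, 78, 156.
Repeated squaring: 117^1 ≡ 117, 117^2 ≡ 30, 117^4 ≡ 115, 117^8 ≡ 37, 117^16 ≡ 113, 117^32 ≡ 52, 117^64 ≡ 35, 117^128 ≡ 126 (mod 157).
Test 117^d mod 157 for each divisor d in increasing order:
117^1 ≡ 117
117^2 ≡ 30
117^3 = 117^2·117^1 ≡ 56
117^4 ≡ 115
117^6 = 117^4·117^2 ≡ 153
117^12 = 117^8·117^4 ≡ 16
117^13 = 117^8·117^4·117^1 ≡ 145
117^26 = 117^16·117^8·117^2 ≡ 144
117^39 = 117^32·117^4·117^2·117^1 ≡ 156
117^52 = 117^32·117^16·117^4 ≡ 12
117^78 = 117^64·117^8·117^4·117^2 ≡ 1  ← first divisor giving 1
The order is 78.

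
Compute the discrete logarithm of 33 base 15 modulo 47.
21

Baby-step giant-step with step n = ⌈√47⌉ = 7.
Baby steps 15^j mod 47 (j:value) for j=0..6: 0:1, 1:15, 2:37, 3:38, 4:6, 5:43, 6:34.
Giant-step multiplier: 15^(-7) ≡ 15^(46-7) = 15^39 ≡ 20 (mod 47).
Giant steps γ_i = 33·20^i mod 47: γ_0=33, γ_1=2, γ_2=40, γ_3=1 (in table at j=0).
x = i·n + j = 3·7 + 0 = 21.
Check: 15^21 ≡ 33 (mod 47).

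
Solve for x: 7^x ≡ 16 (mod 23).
12

Baby-step giant-step with step n = ⌈√23⌉ = 5.
Baby steps 7^j mod 23 (j:value) for j=0..4: 0:1, 1:7, 2:3, 3:21, 4:9.
Giant-step multiplier: 7^(-5) ≡ 7^(22-5) = 7^17 ≡ 19 (mod 23).
Giant steps γ_i = 16·19^i mod 23: γ_0=16, γ_1=5, γ_2=3 (in table at j=2).
x = i·n + j = 2·5 + 2 = 12.
Check: 7^12 ≡ 16 (mod 23).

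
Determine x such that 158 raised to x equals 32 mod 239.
18

Baby-step giant-step with step n = ⌈√239⌉ = 16.
Baby steps 158^j mod 239 (j:value) for j=0..15: 0:1, 1:158, 2:108, 3:95, 4:192, 5:222, 6:182, 7:76, 8:58, 9:82, 10:50, 11:13, 12:142, 13:209, 14:40, 15:106.
Giant-step multiplier: 158^(-16) ≡ 158^(238-16) = 158^222 ≡ 93 (mod 239).
Giant steps γ_i = 32·93^i mod 239: γ_0=32, γ_1=108 (in table at j=2).
x = i·n + j = 1·16 + 2 = 18.
Check: 158^18 ≡ 32 (mod 239).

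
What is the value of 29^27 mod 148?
117

Repeated squaring. Binary of 27 = 11011.
29^1 ≡ 29 (mod 148); 29^2 ≡ 101 (mod 148); 29^4 ≡ 137 (mod 148); 29^8 ≡ 121 (mod 148); 29^16 ≡ 137 (mod 148)
29^27 = 29^1 × 29^2 × 29^8 × 29^16 ≡ 117 (mod 148)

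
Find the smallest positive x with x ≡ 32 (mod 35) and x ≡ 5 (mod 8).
277

Using Chinese Remainder Theorem:
M = 35 × 8 = 280
M1 = 8, M2 = 35
y1 = 8^(-1) mod 35 = 22
y2 = 35^(-1) mod 8 = 3
x = (32×8×22 + 5×35×3) mod 280 = 277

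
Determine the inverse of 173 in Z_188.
25

gcd(173, 188) = 1, so the inverse exists.
Extended Euclidean algorithm on (188, 173):
188 = 1 × 173 + 15  ⟹  15 = (1)·188 + (-1)·173
173 = 11 × 15 + 8  ⟹  8 = (-11)·188 + (12)·173
15 = 1 × 8 + 7  ⟹  7 = (12)·188 + (-13)·173
8 = 1 × 7 + 1  ⟹  1 = (-23)·188 + (25)·173
So (25)·173 ≡ 1 (mod 188), i.e. 173^(-1) ≡ 25 (mod 188).
Check: 173 × 25 = 4325 ≡ 1 (mod 188)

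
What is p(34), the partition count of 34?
12310

p(n) counts ways to write n as a sum of positive integers (order ignored).
Euler's pentagonal recurrence: p(k) = p(k-1) + p(k-2) - p(k-5) - p(k-7) + p(k-12) + p(k-15) - ... (offsets j(3j∓1)/2, signs ++--, p(0)=1, p(<0)=0).
DP table for k = 0..33: p(0)=1, p(1)=1, p(2)=2, p(3)=3, p(4)=5, p(5)=7, p(6)=11, p(7)=15, p(8)=22, p(9)=30, p(10)=42, p(11)=56, p(12)=77, p(13)=101, p(14)=135, p(15)=176, p(16)=231, p(17)=297, p(18)=385, p(19)=490, p(20)=627, p(21)=792, p(22)=1002, p(23)=1255, p(24)=1575, p(25)=1958, p(26)=2436, p(27)=3010, p(28)=3718, p(29)=4565, p(30)=5604, p(31)=6842, p(32)=8349, p(33)=10143.
Final step: p(34) = p(33) + p(32) - p(29) - p(27) + p(22) + p(19) - p(12) - p(8)
= 10143 + 8349 - 4565 - 3010 + 1002 + 490 - 77 - 22
= 12310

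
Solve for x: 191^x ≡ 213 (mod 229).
30

Baby-step giant-step with step n = ⌈√229⌉ = 16.
Baby steps 191^j mod 229 (j:value) for j=0..15: 0:1, 1:191, 2:70, 3:88, 4:91, 5:206, 6:187, 7:222, 8:37, 9:197, 10:71, 11:50, 12:161, 13:65, 14:49, 15:199.
Giant-step multiplier: 191^(-16) ≡ 191^(228-16) = 191^212 ≡ 183 (mod 229).
Giant steps γ_i = 213·183^i mod 229: γ_0=213, γ_1=49 (in table at j=14).
x = i·n + j = 1·16 + 14 = 30.
Check: 191^30 ≡ 213 (mod 229).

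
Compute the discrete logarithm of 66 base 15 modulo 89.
51

Baby-step giant-step with step n = ⌈√89⌉ = 10.
Baby steps 15^j mod 89 (j:value) for j=0..9: 0:1, 1:15, 2:47, 3:82, 4:73, 5:27, 6:49, 7:23, 8:78, 9:13.
Giant-step multiplier: 15^(-10) ≡ 15^(88-10) = 15^78 ≡ 21 (mod 89).
Giant steps γ_i = 66·21^i mod 89: γ_0=66, γ_1=51, γ_2=3, γ_3=63, γ_4=77, γ_5=15 (in table at j=1).
x = i·n + j = 5·10 + 1 = 51.
Check: 15^51 ≡ 66 (mod 89).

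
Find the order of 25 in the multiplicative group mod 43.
21

43 is prime, so ord(25) divides φ(43) = 42.
Divisors of 42: 1, 2, 3, 6, 7, 14, 21, 42.
Repeated squaring: 25^1 ≡ 25, 25^2 ≡ 23, 25^4 ≡ 13, 25^8 ≡ 40, 25^16 ≡ 9, 25^32 ≡ 38 (mod 43).
Test 25^d mod 43 for each divisor d in increasing order:
25^1 ≡ 25
25^2 ≡ 23
25^3 = 25^2·25^1 ≡ 16
25^6 = 25^4·25^2 ≡ 41
25^7 = 25^4·25^2·25^1 ≡ 36
25^14 = 25^8·25^4·25^2 ≡ 6
25^21 = 25^16·25^4·25^1 ≡ 1  ← first divisor giving 1
The order is 21.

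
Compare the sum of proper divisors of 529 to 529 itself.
deficient

Proper divisors of 529: sum = 1 + 23 = 24
Since 24 < 529, 529 is deficient.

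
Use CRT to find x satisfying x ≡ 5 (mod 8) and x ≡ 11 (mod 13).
37

Using Chinese Remainder Theorem:
M = 8 × 13 = 104
M1 = 13, M2 = 8
y1 = 13^(-1) mod 8 = 5
y2 = 8^(-1) mod 13 = 5
x = (5×13×5 + 11×8×5) mod 104 = 37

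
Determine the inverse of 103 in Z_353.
24

gcd(103, 353) = 1, so the inverse exists.
Extended Euclidean algorithm on (353, 103):
353 = 3 × 103 + 44  ⟹  44 = (1)·353 + (-3)·103
103 = 2 × 44 + 15  ⟹  15 = (-2)·353 + (7)·103
44 = 2 × 15 + 14  ⟹  14 = (5)·353 + (-17)·103
15 = 1 × 14 + 1  ⟹  1 = (-7)·353 + (24)·103
So (24)·103 ≡ 1 (mod 353), i.e. 103^(-1) ≡ 24 (mod 353).
Check: 103 × 24 = 2472 ≡ 1 (mod 353)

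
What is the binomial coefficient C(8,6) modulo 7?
0

Using Lucas' theorem:
Write n=8 and k=6 in base 7:
n in base 7: [1, 1]
k in base 7: [0, 6]
C(8,6) mod 7 = ∏ C(n_i, k_i) mod 7
Digit binomials (mod 7): C(1,0) = 1; C(1,6) = 0 (k_i > n_i)
Product: 1 × 0 = 0 ≡ 0 (mod 7)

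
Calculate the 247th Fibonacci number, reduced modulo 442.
5

Matrix identity: Q^n = [[F_(n+1), F_n], [F_n, F_(n-1)]] with Q = [[1,1],[1,0]].
n = 247 = 11110111₂. Square-and-multiply, entries mod 442:
Q^1 = [[1,1],[1,0]]
Q^3 = (Q^1)²·Q = [[3,2],[2,1]]
Q^7 = (Q^3)²·Q = [[21,13],[13,8]]
Q^15 = (Q^7)²·Q = [[103,168],[168,377]]
Q^30 = (Q^15)² = [[379,196],[196,183]]
Q^61 = (Q^30)²·Q = [[47,395],[395,94]]
Q^123 = (Q^61)²·Q = [[1,440],[440,3]]
Q^247 = (Q^123)²·Q = [[439,5],[5,434]]
F_247 mod 442 = Q^247[0][1] = 5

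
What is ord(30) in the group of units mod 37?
18

37 is prime, so ord(30) divides φ(37) = 36.
Divisors of 36: 1, 2, 3, 4, 6, 9, 12, 18, 36.
Repeated squaring: 30^1 ≡ 30, 30^2 ≡ 12, 30^4 ≡ 33, 30^8 ≡ 16, 30^16 ≡ 34, 30^32 ≡ 9 (mod 37).
Test 30^d mod 37 for each divisor d in increasing order:
30^1 ≡ 30
30^2 ≡ 12
30^3 = 30^2·30^1 ≡ 27
30^4 ≡ 33
30^6 = 30^4·30^2 ≡ 26
30^9 = 30^8·30^1 ≡ 36
30^12 = 30^8·30^4 ≡ 10
30^18 = 30^16·30^2 ≡ 1  ← first divisor giving 1
The order is 18.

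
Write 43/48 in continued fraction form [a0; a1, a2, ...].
[0; 1, 8, 1, 1, 2]

Euclidean algorithm steps:
43 = 0 × 48 + 43
48 = 1 × 43 + 5
43 = 8 × 5 + 3
5 = 1 × 3 + 2
3 = 1 × 2 + 1
2 = 2 × 1 + 0
Continued fraction: [0; 1, 8, 1, 1, 2]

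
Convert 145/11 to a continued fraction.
[13; 5, 2]

Euclidean algorithm steps:
145 = 13 × 11 + 2
11 = 5 × 2 + 1
2 = 2 × 1 + 0
Continued fraction: [13; 5, 2]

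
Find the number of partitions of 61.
1121505

p(n) counts ways to write n as a sum of positive integers (order ignored).
Euler's pentagonal recurrence: p(k) = p(k-1) + p(k-2) - p(k-5) - p(k-7) + p(k-12) + p(k-15) - ... (offsets j(3j∓1)/2, signs ++--, p(0)=1, p(<0)=0).
DP table for k = 0..60: p(0)=1, p(1)=1, p(2)=2, p(3)=3, p(4)=5, p(5)=7, p(6)=11, p(7)=15, p(8)=22, p(9)=30, p(10)=42, p(11)=56, p(12)=77, p(13)=101, p(14)=135, p(15)=176, p(16)=231, p(17)=297, p(18)=385, p(19)=490, p(20)=627, p(21)=792, p(22)=1002, p(23)=1255, p(24)=1575, p(25)=1958, p(26)=2436, p(27)=3010, p(28)=3718, p(29)=4565, p(30)=5604, p(31)=6842, p(32)=8349, p(33)=10143, p(34)=12310, p(35)=14883, p(36)=17977, p(37)=21637, p(38)=26015, p(39)=31185, p(40)=37338, p(41)=44583, p(42)=53174, p(43)=63261, p(44)=75175, p(45)=89134, p(46)=105558, p(47)=124754, p(48)=147273, p(49)=173525, p(50)=204226, p(51)=239943, p(52)=281589, p(53)=329931, p(54)=386155, p(55)=451276, p(56)=526823, p(57)=614154, p(58)=715220, p(59)=831820, p(60)=966467.
Final step: p(61) = p(60) + p(59) - p(56) - p(54) + p(49) + p(46) - p(39) - p(35) + p(26) + p(21) - p(10) - p(4)
= 966467 + 831820 - 526823 - 386155 + 173525 + 105558 - 31185 - 14883 + 2436 + 792 - 42 - 5
= 1121505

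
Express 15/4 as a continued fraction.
[3; 1, 3]

Euclidean algorithm steps:
15 = 3 × 4 + 3
4 = 1 × 3 + 1
3 = 3 × 1 + 0
Continued fraction: [3; 1, 3]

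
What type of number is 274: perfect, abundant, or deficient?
deficient

Proper divisors of 274: sum = 1 + 2 + 137 = 140
Since 140 < 274, 274 is deficient.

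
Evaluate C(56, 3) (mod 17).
10

Using Lucas' theorem:
Write n=56 and k=3 in base 17:
n in base 17: [3, 5]
k in base 17: [0, 3]
C(56,3) mod 17 = ∏ C(n_i, k_i) mod 17
Digit binomials (mod 17): C(3,0) = 1; C(5,3) = 10
Product: 1 × 10 = 10 ≡ 10 (mod 17)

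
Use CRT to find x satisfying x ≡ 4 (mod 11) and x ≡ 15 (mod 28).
15

Using Chinese Remainder Theorem:
M = 11 × 28 = 308
M1 = 28, M2 = 11
y1 = 28^(-1) mod 11 = 2
y2 = 11^(-1) mod 28 = 23
x = (4×28×2 + 15×11×23) mod 308 = 15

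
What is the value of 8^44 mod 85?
16

Repeated squaring. Binary of 44 = 101100.
8^1 ≡ 8 (mod 85); 8^2 ≡ 64 (mod 85); 8^4 ≡ 16 (mod 85); 8^8 ≡ 1 (mod 85); 8^16 ≡ 1 (mod 85); 8^32 ≡ 1 (mod 85)
8^44 = 8^4 × 8^8 × 8^32 ≡ 16 (mod 85)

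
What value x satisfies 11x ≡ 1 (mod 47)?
30

gcd(11, 47) = 1, so the inverse exists.
Extended Euclidean algorithm on (47, 11):
47 = 4 × 11 + 3  ⟹  3 = (1)·47 + (-4)·11
11 = 3 × 3 + 2  ⟹  2 = (-3)·47 + (13)·11
3 = 1 × 2 + 1  ⟹  1 = (4)·47 + (-17)·11
So (-17)·11 ≡ 1 (mod 47), i.e. 11^(-1) ≡ -17 ≡ 30 (mod 47).
Check: 11 × 30 = 330 ≡ 1 (mod 47)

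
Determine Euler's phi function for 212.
104

212 = 2^2 × 53
φ(n) = n × ∏(1 - 1/p) for each prime p dividing n
φ(212) = 212 × (1 - 1/2) × (1 - 1/53) = 104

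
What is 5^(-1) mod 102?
41

gcd(5, 102) = 1, so the inverse exists.
Extended Euclidean algorithm on (102, 5):
102 = 20 × 5 + 2  ⟹  2 = (1)·102 + (-20)·5
5 = 2 × 2 + 1  ⟹  1 = (-2)·102 + (41)·5
So (41)·5 ≡ 1 (mod 102), i.e. 5^(-1) ≡ 41 (mod 102).
Check: 5 × 41 = 205 ≡ 1 (mod 102)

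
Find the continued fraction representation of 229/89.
[2; 1, 1, 2, 1, 12]

Euclidean algorithm steps:
229 = 2 × 89 + 51
89 = 1 × 51 + 38
51 = 1 × 38 + 13
38 = 2 × 13 + 12
13 = 1 × 12 + 1
12 = 12 × 1 + 0
Continued fraction: [2; 1, 1, 2, 1, 12]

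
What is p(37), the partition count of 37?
21637

p(n) counts ways to write n as a sum of positive integers (order ignored).
Euler's pentagonal recurrence: p(k) = p(k-1) + p(k-2) - p(k-5) - p(k-7) + p(k-12) + p(k-15) - ... (offsets j(3j∓1)/2, signs ++--, p(0)=1, p(<0)=0).
DP table for k = 0..36: p(0)=1, p(1)=1, p(2)=2, p(3)=3, p(4)=5, p(5)=7, p(6)=11, p(7)=15, p(8)=22, p(9)=30, p(10)=42, p(11)=56, p(12)=77, p(13)=101, p(14)=135, p(15)=176, p(16)=231, p(17)=297, p(18)=385, p(19)=490, p(20)=627, p(21)=792, p(22)=1002, p(23)=1255, p(24)=1575, p(25)=1958, p(26)=2436, p(27)=3010, p(28)=3718, p(29)=4565, p(30)=5604, p(31)=6842, p(32)=8349, p(33)=10143, p(34)=12310, p(35)=14883, p(36)=17977.
Final step: p(37) = p(36) + p(35) - p(32) - p(30) + p(25) + p(22) - p(15) - p(11) + p(2)
= 17977 + 14883 - 8349 - 5604 + 1958 + 1002 - 176 - 56 + 2
= 21637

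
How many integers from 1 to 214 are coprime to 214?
106

214 = 2 × 107
φ(n) = n × ∏(1 - 1/p) for each prime p dividing n
φ(214) = 214 × (1 - 1/2) × (1 - 1/107) = 106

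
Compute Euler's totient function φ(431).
430

431 = 431
φ(n) = n × ∏(1 - 1/p) for each prime p dividing n
φ(431) = 431 × (1 - 1/431) = 430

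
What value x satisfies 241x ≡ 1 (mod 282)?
55

gcd(241, 282) = 1, so the inverse exists.
Extended Euclidean algorithm on (282, 241):
282 = 1 × 241 + 41  ⟹  41 = (1)·282 + (-1)·241
241 = 5 × 41 + 36  ⟹  36 = (-5)·282 + (6)·241
41 = 1 × 36 + 5  ⟹  5 = (6)·282 + (-7)·241
36 = 7 × 5 + 1  ⟹  1 = (-47)·282 + (55)·241
So (55)·241 ≡ 1 (mod 282), i.e. 241^(-1) ≡ 55 (mod 282).
Check: 241 × 55 = 13255 ≡ 1 (mod 282)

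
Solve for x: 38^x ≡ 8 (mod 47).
14

Baby-step giant-step with step n = ⌈√47⌉ = 7.
Baby steps 38^j mod 47 (j:value) for j=0..6: 0:1, 1:38, 2:34, 3:23, 4:28, 5:30, 6:12.
Giant-step multiplier: 38^(-7) ≡ 38^(46-7) = 38^39 ≡ 10 (mod 47).
Giant steps γ_i = 8·10^i mod 47: γ_0=8, γ_1=33, γ_2=1 (in table at j=0).
x = i·n + j = 2·7 + 0 = 14.
Check: 38^14 ≡ 8 (mod 47).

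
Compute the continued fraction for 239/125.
[1; 1, 10, 2, 1, 3]

Euclidean algorithm steps:
239 = 1 × 125 + 114
125 = 1 × 114 + 11
114 = 10 × 11 + 4
11 = 2 × 4 + 3
4 = 1 × 3 + 1
3 = 3 × 1 + 0
Continued fraction: [1; 1, 10, 2, 1, 3]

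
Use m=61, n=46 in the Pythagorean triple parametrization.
(1605, 5612, 5837)

Euclid's formula: a = m² - n², b = 2mn, c = m² + n²
m = 61, n = 46
a = 61² - 46² = 3721 - 2116 = 1605
b = 2 × 61 × 46 = 5612
c = 61² + 46² = 3721 + 2116 = 5837
Verification: 1605² + 5612² = 2576025 + 31494544 = 34070569 = 5837² ✓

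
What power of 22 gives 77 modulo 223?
121

Baby-step giant-step with step n = ⌈√223⌉ = 15.
Baby steps 22^j mod 223 (j:value) for j=0..14: 0:1, 1:22, 2:38, 3:167, 4:106, 5:102, 6:14, 7:85, 8:86, 9:108, 10:146, 11:90, 12:196, 13:75, 14:89.
Giant-step multiplier: 22^(-15) ≡ 22^(222-15) = 22^207 ≡ 91 (mod 223).
Giant steps γ_i = 77·91^i mod 223: γ_0=77, γ_1=94, γ_2=80, γ_3=144, γ_4=170, γ_5=83, γ_6=194, γ_7=37, γ_8=22 (in table at j=1).
x = i·n + j = 8·15 + 1 = 121.
Check: 22^121 ≡ 77 (mod 223).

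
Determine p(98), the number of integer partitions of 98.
150198136

p(n) counts ways to write n as a sum of positive integers (order ignored).
Euler's pentagonal recurrence: p(k) = p(k-1) + p(k-2) - p(k-5) - p(k-7) + p(k-12) + p(k-15) - ... (offsets j(3j∓1)/2, signs ++--, p(0)=1, p(<0)=0).
DP table for k = 0..97: p(0)=1, p(1)=1, p(2)=2, p(3)=3, p(4)=5, p(5)=7, p(6)=11, p(7)=15, p(8)=22, p(9)=30, p(10)=42, p(11)=56, p(12)=77, p(13)=101, p(14)=135, p(15)=176, p(16)=231, p(17)=297, p(18)=385, p(19)=490, p(20)=627, p(21)=792, p(22)=1002, p(23)=1255, p(24)=1575, p(25)=1958, p(26)=2436, p(27)=3010, p(28)=3718, p(29)=4565, p(30)=5604, p(31)=6842, p(32)=8349, p(33)=10143, p(34)=12310, p(35)=14883, p(36)=17977, p(37)=21637, p(38)=26015, p(39)=31185, p(40)=37338, p(41)=44583, p(42)=53174, p(43)=63261, p(44)=75175, p(45)=89134, p(46)=105558, p(47)=124754, p(48)=147273, p(49)=173525, p(50)=204226, p(51)=239943, p(52)=281589, p(53)=329931, p(54)=386155, p(55)=451276, p(56)=526823, p(57)=614154, p(58)=715220, p(59)=831820, p(60)=966467, p(61)=1121505, p(62)=1300156, p(63)=1505499, p(64)=1741630, p(65)=2012558, p(66)=2323520, p(67)=2679689, p(68)=3087735, p(69)=3554345, p(70)=4087968, p(71)=4697205, p(72)=5392783, p(73)=6185689, p(74)=7089500, p(75)=8118264, p(76)=9289091, p(77)=10619863, p(78)=12132164, p(79)=13848650, p(80)=15796476, p(81)=18004327, p(82)=20506255, p(83)=23338469, p(84)=26543660, p(85)=30167357, p(86)=34262962, p(87)=38887673, p(88)=44108109, p(89)=49995925, p(90)=56634173, p(91)=64112359, p(92)=72533807, p(93)=82010177, p(94)=92669720, p(95)=104651419, p(96)=118114304, p(97)=133230930.
Final step: p(98) = p(97) + p(96) - p(93) - p(91) + p(86) + p(83) - p(76) - p(72) + p(63) + p(58) - p(47) - p(41) + p(28) + p(21) - p(6)
= 133230930 + 118114304 - 82010177 - 64112359 + 34262962 + 23338469 - 9289091 - 5392783 + 1505499 + 715220 - 124754 - 44583 + 3718 + 792 - 11
= 150198136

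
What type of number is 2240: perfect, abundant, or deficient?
abundant

Proper divisors of 2240: sum = 1 + 2 + 4 + 5 + 7 + 8 + 10 + 14 + ... + 320 + 448 + 560 + 1120 (27 divisors) = 3856
Since 3856 > 2240, 2240 is abundant.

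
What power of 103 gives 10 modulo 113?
57

Baby-step giant-step with step n = ⌈√113⌉ = 11.
Baby steps 103^j mod 113 (j:value) for j=0..10: 0:1, 1:103, 2:100, 3:17, 4:56, 5:5, 6:63, 7:48, 8:85, 9:54, 10:25.
Giant-step multiplier: 103^(-11) ≡ 103^(112-11) = 103^101 ≡ 80 (mod 113).
Giant steps γ_i = 10·80^i mod 113: γ_0=10, γ_1=9, γ_2=42, γ_3=83, γ_4=86, γ_5=100 (in table at j=2).
x = i·n + j = 5·11 + 2 = 57.
Check: 103^57 ≡ 10 (mod 113).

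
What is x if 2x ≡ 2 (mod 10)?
x ≡ 1 (mod 5)

gcd(2, 10) = 2, which divides 2, so solutions exist.
Divide through by 2: x ≡ 1 (mod 5).
The coefficient of x is now 1, so x ≡ 1 (mod 5).
Check: 2 × 1 = 2 ≡ 2 (mod 10).
x ≡ 1 (mod 5), giving 2 solutions mod 10.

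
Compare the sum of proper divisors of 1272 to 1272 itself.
abundant

Proper divisors of 1272: sum = 1 + 2 + 3 + 4 + 6 + 8 + 12 + 24 + 53 + 106 + 159 + 212 + 318 + 424 + 636 = 1968
Since 1968 > 1272, 1272 is abundant.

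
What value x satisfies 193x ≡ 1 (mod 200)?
57

gcd(193, 200) = 1, so the inverse exists.
Extended Euclidean algorithm on (200, 193):
200 = 1 × 193 + 7  ⟹  7 = (1)·200 + (-1)·193
193 = 27 × 7 + 4  ⟹  4 = (-27)·200 + (28)·193
7 = 1 × 4 + 3  ⟹  3 = (28)·200 + (-29)·193
4 = 1 × 3 + 1  ⟹  1 = (-55)·200 + (57)·193
So (57)·193 ≡ 1 (mod 200), i.e. 193^(-1) ≡ 57 (mod 200).
Check: 193 × 57 = 11001 ≡ 1 (mod 200)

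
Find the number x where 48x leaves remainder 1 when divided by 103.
88

gcd(48, 103) = 1, so the inverse exists.
Extended Euclidean algorithm on (103, 48):
103 = 2 × 48 + 7  ⟹  7 = (1)·103 + (-2)·48
48 = 6 × 7 + 6  ⟹  6 = (-6)·103 + (13)·48
7 = 1 × 6 + 1  ⟹  1 = (7)·103 + (-15)·48
So (-15)·48 ≡ 1 (mod 103), i.e. 48^(-1) ≡ -15 ≡ 88 (mod 103).
Check: 48 × 88 = 4224 ≡ 1 (mod 103)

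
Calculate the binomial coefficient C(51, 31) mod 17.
0

Using Lucas' theorem:
Write n=51 and k=31 in base 17:
n in base 17: [3, 0]
k in base 17: [1, 14]
C(51,31) mod 17 = ∏ C(n_i, k_i) mod 17
Digit binomials (mod 17): C(3,1) = 3; C(0,14) = 0 (k_i > n_i)
Product: 3 × 0 = 0 ≡ 0 (mod 17)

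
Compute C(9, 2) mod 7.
1

Using Lucas' theorem:
Write n=9 and k=2 in base 7:
n in base 7: [1, 2]
k in base 7: [0, 2]
C(9,2) mod 7 = ∏ C(n_i, k_i) mod 7
Digit binomials (mod 7): C(1,0) = 1; C(2,2) = 1
Product: 1 × 1 = 1 ≡ 1 (mod 7)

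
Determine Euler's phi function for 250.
100

250 = 2 × 5^3
φ(n) = n × ∏(1 - 1/p) for each prime p dividing n
φ(250) = 250 × (1 - 1/2) × (1 - 1/5) = 100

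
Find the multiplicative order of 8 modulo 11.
10

11 is prime, so ord(8) divides φ(11) = 10.
Divisors of 10: 1, 2, 5, 10.
Repeated squaring: 8^1 ≡ 8, 8^2 ≡ 9, 8^4 ≡ 4, 8^8 ≡ 5 (mod 11).
Test 8^d mod 11 for each divisor d in increasing order:
8^1 ≡ 8
8^2 ≡ 9
8^5 = 8^4·8^1 ≡ 10
8^10 = 8^8·8^2 ≡ 1  ← first divisor giving 1
The order is 10.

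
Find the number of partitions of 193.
2168627105469

p(n) counts ways to write n as a sum of positive integers (order ignored).
Euler's pentagonal recurrence: p(k) = p(k-1) + p(k-2) - p(k-5) - p(k-7) + p(k-12) + p(k-15) - ... (offsets j(3j∓1)/2, signs ++--, p(0)=1, p(<0)=0).
DP table for k = 0..192: p(0)=1, p(1)=1, p(2)=2, p(3)=3, p(4)=5, p(5)=7, p(6)=11, p(7)=15, p(8)=22, p(9)=30, p(10)=42, p(11)=56, p(12)=77, p(13)=101, p(14)=135, p(15)=176, p(16)=231, p(17)=297, p(18)=385, p(19)=490, p(20)=627, p(21)=792, p(22)=1002, p(23)=1255, p(24)=1575, p(25)=1958, p(26)=2436, p(27)=3010, p(28)=3718, p(29)=4565, p(30)=5604, p(31)=6842, p(32)=8349, p(33)=10143, p(34)=12310, p(35)=14883, p(36)=17977, p(37)=21637, p(38)=26015, p(39)=31185, p(40)=37338, p(41)=44583, p(42)=53174, p(43)=63261, p(44)=75175, p(45)=89134, p(46)=105558, p(47)=124754, p(48)=147273, p(49)=173525, p(50)=204226, p(51)=239943, p(52)=281589, p(53)=329931, p(54)=386155, p(55)=451276, p(56)=526823, p(57)=614154, p(58)=715220, p(59)=831820, p(60)=966467, p(61)=1121505, p(62)=1300156, p(63)=1505499, p(64)=1741630, p(65)=2012558, p(66)=2323520, p(67)=2679689, p(68)=3087735, p(69)=3554345, p(70)=4087968, p(71)=4697205, p(72)=5392783, p(73)=6185689, p(74)=7089500, p(75)=8118264, p(76)=9289091, p(77)=10619863, p(78)=12132164, p(79)=13848650, p(80)=15796476, p(81)=18004327, p(82)=20506255, p(83)=23338469, p(84)=26543660, p(85)=30167357, p(86)=34262962, p(87)=38887673, p(88)=44108109, p(89)=49995925, p(90)=56634173, p(91)=64112359, p(92)=72533807, p(93)=82010177, p(94)=92669720, p(95)=104651419, p(96)=118114304, p(97)=133230930, p(98)=150198136, p(99)=169229875, p(100)=190569292, p(101)=214481126, p(102)=241265379, p(103)=271248950, p(104)=304801365, p(105)=342325709, p(106)=384276336, p(107)=431149389, p(108)=483502844, p(109)=541946240, p(110)=607163746, p(111)=679903203, p(112)=761002156, p(113)=851376628, p(114)=952050665, p(115)=1064144451, p(116)=1188908248, p(117)=1327710076, p(118)=1482074143, p(119)=1653668665, p(120)=1844349560, p(121)=2056148051, p(122)=2291320912, p(123)=2552338241, p(124)=2841940500, p(125)=3163127352, p(126)=3519222692, p(127)=3913864295, p(128)=4351078600, p(129)=4835271870, p(130)=5371315400, p(131)=5964539504, p(132)=6620830889, p(133)=7346629512, p(134)=8149040695, p(135)=9035836076, p(136)=10015581680, p(137)=11097645016, p(138)=12292341831, p(139)=13610949895, p(140)=15065878135, p(141)=16670689208, p(142)=18440293320, p(143)=20390982757, p(144)=22540654445, p(145)=24908858009, p(146)=27517052599, p(147)=30388671978, p(148)=33549419497, p(149)=37027355200, p(150)=40853235313, p(151)=45060624582, p(152)=49686288421, p(153)=54770336324, p(154)=60356673280, p(155)=66493182097, p(156)=73232243759, p(157)=80630964769, p(158)=88751778802, p(159)=97662728555, p(160)=107438159466, p(161)=118159068427, p(162)=129913904637, p(163)=142798995930, p(164)=156919475295, p(165)=172389800255, p(166)=189334822579, p(167)=207890420102, p(168)=228204732751, p(169)=250438925115, p(170)=274768617130, p(171)=301384802048, p(172)=330495499613, p(173)=362326859895, p(174)=397125074750, p(175)=435157697830, p(176)=476715857290, p(177)=522115831195, p(178)=571701605655, p(179)=625846753120, p(180)=684957390936, p(181)=749474411781, p(182)=819876908323, p(183)=896684817527, p(184)=980462880430, p(185)=1071823774337, p(186)=1171432692373, p(187)=1280011042268, p(188)=1398341745571, p(189)=1527273599625, p(190)=1667727404093, p(191)=1820701100652, p(192)=1987276856363.
Final step: p(193) = p(192) + p(191) - p(188) - p(186) + p(181) + p(178) - p(171) - p(167) + p(158) + p(153) - p(142) - p(136) + p(123) + p(116) - p(101) - p(93) + p(76) + p(67) - p(48) - p(38) + p(17) + p(6)
= 1987276856363 + 1820701100652 - 1398341745571 - 1171432692373 + 749474411781 + 571701605655 - 301384802048 - 207890420102 + 88751778802 + 54770336324 - 18440293320 - 10015581680 + 2552338241 + 1188908248 - 214481126 - 82010177 + 9289091 + 2679689 - 147273 - 26015 + 297 + 11
= 2168627105469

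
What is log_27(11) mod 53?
46

Baby-step giant-step with step n = ⌈√53⌉ = 8.
Baby steps 27^j mod 53 (j:value) for j=0..7: 0:1, 1:27, 2:40, 3:20, 4:10, 5:5, 6:29, 7:41.
Giant-step multiplier: 27^(-8) ≡ 27^(52-8) = 27^44 ≡ 44 (mod 53).
Giant steps γ_i = 11·44^i mod 53: γ_0=11, γ_1=7, γ_2=43, γ_3=37, γ_4=38, γ_5=29 (in table at j=6).
x = i·n + j = 5·8 + 6 = 46.
Check: 27^46 ≡ 11 (mod 53).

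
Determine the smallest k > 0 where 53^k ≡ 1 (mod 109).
108

109 is prime, so ord(53) divides φ(109) = 108.
Divisors of 108: 1, 2, 3, 4, 6, 9, 12, 18, 27, 36, 54, 108.
Repeated squaring: 53^1 ≡ 53, 53^2 ≡ 84, 53^4 ≡ 80, 53^8 ≡ 78, 53^16 ≡ 89, 53^32 ≡ 73, 53^64 ≡ 97 (mod 109).
Test 53^d mod 109 for each divisor d in increasing order:
53^1 ≡ 53
53^2 ≡ 84
53^3 = 53^2·53^1 ≡ 92
53^4 ≡ 80
53^6 = 53^4·53^2 ≡ 71
53^9 = 53^8·53^1 ≡ 101
53^12 = 53^8·53^4 ≡ 27
53^18 = 53^16·53^2 ≡ 64
53^27 = 53^16·53^8·53^2·53^1 ≡ 33
53^36 = 53^32·53^4 ≡ 63
53^54 = 53^32·53^16·53^4·53^2 ≡ 108
53^108 = 53^64·53^32·53^8·53^4 ≡ 1  ← first divisor giving 1
The order is 108.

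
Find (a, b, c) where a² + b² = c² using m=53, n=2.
(2805, 212, 2813)

Euclid's formula: a = m² - n², b = 2mn, c = m² + n²
m = 53, n = 2
a = 53² - 2² = 2809 - 4 = 2805
b = 2 × 53 × 2 = 212
c = 53² + 2² = 2809 + 4 = 2813
Verification: 2805² + 212² = 7868025 + 44944 = 7912969 = 2813² ✓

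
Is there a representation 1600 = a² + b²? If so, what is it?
0² + 40² (a=0, b=40)

Factorization: 1600 = 2^6 × 5^2
By Fermat: n is sum of two squares iff every prime p ≡ 3 (mod 4) appears to even power.
All primes ≡ 3 (mod 4) appear to even power.
Search a = 0, 1, 2, … for 1600 - a² a perfect square: first hit at a = 0: 1600 - 0 = 1600 = 40².
1600 = 0² + 40² = 0 + 1600 ✓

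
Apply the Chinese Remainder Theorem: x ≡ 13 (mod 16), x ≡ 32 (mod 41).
237

Using Chinese Remainder Theorem:
M = 16 × 41 = 656
M1 = 41, M2 = 16
y1 = 41^(-1) mod 16 = 9
y2 = 16^(-1) mod 41 = 18
x = (13×41×9 + 32×16×18) mod 656 = 237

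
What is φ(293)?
292

293 = 293
φ(n) = n × ∏(1 - 1/p) for each prime p dividing n
φ(293) = 293 × (1 - 1/293) = 292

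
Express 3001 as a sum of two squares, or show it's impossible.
20² + 51² (a=20, b=51)

Factorization: 3001 = 3001
By Fermat: n is sum of two squares iff every prime p ≡ 3 (mod 4) appears to even power.
All primes ≡ 3 (mod 4) appear to even power.
Search a = 0, 1, 2, … for 3001 - a² a perfect square: first hit at a = 20: 3001 - 400 = 2601 = 51².
3001 = 20² + 51² = 400 + 2601 ✓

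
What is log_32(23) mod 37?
3

Baby-step giant-step with step n = ⌈√37⌉ = 7.
Baby steps 32^j mod 37 (j:value) for j=0..6: 0:1, 1:32, 2:25, 3:23, 4:33, 5:20, 6:11.
h = 23 is already in the table at j=3, so x = 3.
Check: 32^3 ≡ 23 (mod 37).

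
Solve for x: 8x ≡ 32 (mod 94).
x ≡ 4 (mod 47)

gcd(8, 94) = 2, which divides 32, so solutions exist.
Divide through by 2: 4x ≡ 16 (mod 47).
Find 4^(-1) mod 47 by the extended Euclidean algorithm:
47 = 11 × 4 + 3  ⟹  3 = (1)·47 + (-11)·4
4 = 1 × 3 + 1  ⟹  1 = (-1)·47 + (12)·4
So (12)·4 ≡ 1 (mod 47), i.e. 4^(-1) ≡ 12 (mod 47).
x ≡ 12 × 16 = 192 ≡ 4 (mod 47).
Check: 8 × 4 = 32 ≡ 32 (mod 94).
x ≡ 4 (mod 47), giving 2 solutions mod 94.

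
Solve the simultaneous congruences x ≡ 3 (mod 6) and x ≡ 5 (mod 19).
81

Using Chinese Remainder Theorem:
M = 6 × 19 = 114
M1 = 19, M2 = 6
y1 = 19^(-1) mod 6 = 1
y2 = 6^(-1) mod 19 = 16
x = (3×19×1 + 5×6×16) mod 114 = 81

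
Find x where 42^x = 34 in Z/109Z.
30

Baby-step giant-step with step n = ⌈√109⌉ = 11.
Baby steps 42^j mod 109 (j:value) for j=0..10: 0:1, 1:42, 2:20, 3:77, 4:73, 5:14, 6:43, 7:62, 8:97, 9:41, 10:87.
Giant-step multiplier: 42^(-11) ≡ 42^(108-11) = 42^97 ≡ 44 (mod 109).
Giant steps γ_i = 34·44^i mod 109: γ_0=34, γ_1=79, γ_2=97 (in table at j=8).
x = i·n + j = 2·11 + 8 = 30.
Check: 42^30 ≡ 34 (mod 109).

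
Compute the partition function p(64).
1741630

p(n) counts ways to write n as a sum of positive integers (order ignored).
Euler's pentagonal recurrence: p(k) = p(k-1) + p(k-2) - p(k-5) - p(k-7) + p(k-12) + p(k-15) - ... (offsets j(3j∓1)/2, signs ++--, p(0)=1, p(<0)=0).
DP table for k = 0..63: p(0)=1, p(1)=1, p(2)=2, p(3)=3, p(4)=5, p(5)=7, p(6)=11, p(7)=15, p(8)=22, p(9)=30, p(10)=42, p(11)=56, p(12)=77, p(13)=101, p(14)=135, p(15)=176, p(16)=231, p(17)=297, p(18)=385, p(19)=490, p(20)=627, p(21)=792, p(22)=1002, p(23)=1255, p(24)=1575, p(25)=1958, p(26)=2436, p(27)=3010, p(28)=3718, p(29)=4565, p(30)=5604, p(31)=6842, p(32)=8349, p(33)=10143, p(34)=12310, p(35)=14883, p(36)=17977, p(37)=21637, p(38)=26015, p(39)=31185, p(40)=37338, p(41)=44583, p(42)=53174, p(43)=63261, p(44)=75175, p(45)=89134, p(46)=105558, p(47)=124754, p(48)=147273, p(49)=173525, p(50)=204226, p(51)=239943, p(52)=281589, p(53)=329931, p(54)=386155, p(55)=451276, p(56)=526823, p(57)=614154, p(58)=715220, p(59)=831820, p(60)=966467, p(61)=1121505, p(62)=1300156, p(63)=1505499.
Final step: p(64) = p(63) + p(62) - p(59) - p(57) + p(52) + p(49) - p(42) - p(38) + p(29) + p(24) - p(13) - p(7)
= 1505499 + 1300156 - 831820 - 614154 + 281589 + 173525 - 53174 - 26015 + 4565 + 1575 - 101 - 15
= 1741630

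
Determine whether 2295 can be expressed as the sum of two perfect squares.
Not possible

Factorization: 2295 = 3^3 × 5 × 17
By Fermat: n is sum of two squares iff every prime p ≡ 3 (mod 4) appears to even power.
Prime(s) ≡ 3 (mod 4) with odd exponent: [(3, 3)]
Therefore 2295 cannot be expressed as a² + b².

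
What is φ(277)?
276

277 = 277
φ(n) = n × ∏(1 - 1/p) for each prime p dividing n
φ(277) = 277 × (1 - 1/277) = 276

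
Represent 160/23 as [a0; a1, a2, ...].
[6; 1, 22]

Euclidean algorithm steps:
160 = 6 × 23 + 22
23 = 1 × 22 + 1
22 = 22 × 1 + 0
Continued fraction: [6; 1, 22]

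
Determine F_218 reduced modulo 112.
97

Matrix identity: Q^n = [[F_(n+1), F_n], [F_n, F_(n-1)]] with Q = [[1,1],[1,0]].
n = 218 = 11011010₂. Square-and-multiply, entries mod 112:
Q^1 = [[1,1],[1,0]]
Q^3 = (Q^1)²·Q = [[3,2],[2,1]]
Q^6 = (Q^3)² = [[13,8],[8,5]]
Q^13 = (Q^6)²·Q = [[41,9],[9,32]]
Q^27 = (Q^13)²·Q = [[67,82],[82,97]]
Q^54 = (Q^27)² = [[13,8],[8,5]]
Q^109 = (Q^54)²·Q = [[41,9],[9,32]]
Q^218 = (Q^109)² = [[82,97],[97,97]]
F_218 mod 112 = Q^218[0][1] = 97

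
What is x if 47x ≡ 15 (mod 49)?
x ≡ 17 (mod 49)

gcd(47, 49) = 1, which divides 15, so solutions exist.
Find 47^(-1) mod 49 by the extended Euclidean algorithm:
49 = 1 × 47 + 2  ⟹  2 = (1)·49 + (-1)·47
47 = 23 × 2 + 1  ⟹  1 = (-23)·49 + (24)·47
So (24)·47 ≡ 1 (mod 49), i.e. 47^(-1) ≡ 24 (mod 49).
x ≡ 24 × 15 = 360 ≡ 17 (mod 49).
Check: 47 × 17 = 799 ≡ 15 (mod 49).
Unique solution: x ≡ 17 (mod 49)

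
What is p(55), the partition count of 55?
451276

p(n) counts ways to write n as a sum of positive integers (order ignored).
Euler's pentagonal recurrence: p(k) = p(k-1) + p(k-2) - p(k-5) - p(k-7) + p(k-12) + p(k-15) - ... (offsets j(3j∓1)/2, signs ++--, p(0)=1, p(<0)=0).
DP table for k = 0..54: p(0)=1, p(1)=1, p(2)=2, p(3)=3, p(4)=5, p(5)=7, p(6)=11, p(7)=15, p(8)=22, p(9)=30, p(10)=42, p(11)=56, p(12)=77, p(13)=101, p(14)=135, p(15)=176, p(16)=231, p(17)=297, p(18)=385, p(19)=490, p(20)=627, p(21)=792, p(22)=1002, p(23)=1255, p(24)=1575, p(25)=1958, p(26)=2436, p(27)=3010, p(28)=3718, p(29)=4565, p(30)=5604, p(31)=6842, p(32)=8349, p(33)=10143, p(34)=12310, p(35)=14883, p(36)=17977, p(37)=21637, p(38)=26015, p(39)=31185, p(40)=37338, p(41)=44583, p(42)=53174, p(43)=63261, p(44)=75175, p(45)=89134, p(46)=105558, p(47)=124754, p(48)=147273, p(49)=173525, p(50)=204226, p(51)=239943, p(52)=281589, p(53)=329931, p(54)=386155.
Final step: p(55) = p(54) + p(53) - p(50) - p(48) + p(43) + p(40) - p(33) - p(29) + p(20) + p(15) - p(4)
= 386155 + 329931 - 204226 - 147273 + 63261 + 37338 - 10143 - 4565 + 627 + 176 - 5
= 451276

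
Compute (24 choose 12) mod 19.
0

Using Lucas' theorem:
Write n=24 and k=12 in base 19:
n in base 19: [1, 5]
k in base 19: [0, 12]
C(24,12) mod 19 = ∏ C(n_i, k_i) mod 19
Digit binomials (mod 19): C(1,0) = 1; C(5,12) = 0 (k_i > n_i)
Product: 1 × 0 = 0 ≡ 0 (mod 19)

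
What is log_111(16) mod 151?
40

Baby-step giant-step with step n = ⌈√151⌉ = 13.
Baby steps 111^j mod 151 (j:value) for j=0..12: 0:1, 1:111, 2:90, 3:24, 4:97, 5:46, 6:123, 7:63, 8:47, 9:83, 10:2, 11:71, 12:29.
Giant-step multiplier: 111^(-13) ≡ 111^(150-13) = 111^137 ≡ 129 (mod 151).
Giant steps γ_i = 16·129^i mod 151: γ_0=16, γ_1=101, γ_2=43, γ_3=111 (in table at j=1).
x = i·n + j = 3·13 + 1 = 40.
Check: 111^40 ≡ 16 (mod 151).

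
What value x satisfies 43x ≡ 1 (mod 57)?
4

gcd(43, 57) = 1, so the inverse exists.
Extended Euclidean algorithm on (57, 43):
57 = 1 × 43 + 14  ⟹  14 = (1)·57 + (-1)·43
43 = 3 × 14 + 1  ⟹  1 = (-3)·57 + (4)·43
So (4)·43 ≡ 1 (mod 57), i.e. 43^(-1) ≡ 4 (mod 57).
Check: 43 × 4 = 172 ≡ 1 (mod 57)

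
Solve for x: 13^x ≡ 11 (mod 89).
84

Baby-step giant-step with step n = ⌈√89⌉ = 10.
Baby steps 13^j mod 89 (j:value) for j=0..9: 0:1, 1:13, 2:80, 3:61, 4:81, 5:74, 6:72, 7:46, 8:64, 9:31.
Giant-step multiplier: 13^(-10) ≡ 13^(88-10) = 13^78 ≡ 36 (mod 89).
Giant steps γ_i = 11·36^i mod 89: γ_0=11, γ_1=40, γ_2=16, γ_3=42, γ_4=88, γ_5=53, γ_6=39, γ_7=69, γ_8=81 (in table at j=4).
x = i·n + j = 8·10 + 4 = 84.
Check: 13^84 ≡ 11 (mod 89).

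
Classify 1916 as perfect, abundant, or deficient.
deficient

Proper divisors of 1916: sum = 1 + 2 + 4 + 479 + 958 = 1444
Since 1444 < 1916, 1916 is deficient.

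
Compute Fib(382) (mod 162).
53

Matrix identity: Q^n = [[F_(n+1), F_n], [F_n, F_(n-1)]] with Q = [[1,1],[1,0]].
n = 382 = 101111110₂. Square-and-multiply, entries mod 162:
Q^1 = [[1,1],[1,0]]
Q^2 = (Q^1)² = [[2,1],[1,1]]
Q^5 = (Q^2)²·Q = [[8,5],[5,3]]
Q^11 = (Q^5)²·Q = [[144,89],[89,55]]
Q^23 = (Q^11)²·Q = [[36,145],[145,53]]
Q^47 = (Q^23)²·Q = [[72,127],[127,107]]
Q^95 = (Q^47)²·Q = [[144,91],[91,53]]
Q^191 = (Q^95)²·Q = [[126,19],[19,107]]
Q^382 = (Q^191)² = [[37,53],[53,146]]
F_382 mod 162 = Q^382[0][1] = 53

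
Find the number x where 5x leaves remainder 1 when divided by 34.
7

gcd(5, 34) = 1, so the inverse exists.
Extended Euclidean algorithm on (34, 5):
34 = 6 × 5 + 4  ⟹  4 = (1)·34 + (-6)·5
5 = 1 × 4 + 1  ⟹  1 = (-1)·34 + (7)·5
So (7)·5 ≡ 1 (mod 34), i.e. 5^(-1) ≡ 7 (mod 34).
Check: 5 × 7 = 35 ≡ 1 (mod 34)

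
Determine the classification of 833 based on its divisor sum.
deficient

Proper divisors of 833: sum = 1 + 7 + 17 + 49 + 119 = 193
Since 193 < 833, 833 is deficient.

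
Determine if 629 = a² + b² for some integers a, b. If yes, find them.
2² + 25² (a=2, b=25)

Factorization: 629 = 17 × 37
By Fermat: n is sum of two squares iff every prime p ≡ 3 (mod 4) appears to even power.
All primes ≡ 3 (mod 4) appear to even power.
Search a = 0, 1, 2, … for 629 - a² a perfect square: first hit at a = 2: 629 - 4 = 625 = 25².
629 = 2² + 25² = 4 + 625 ✓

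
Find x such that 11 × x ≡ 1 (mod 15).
11

gcd(11, 15) = 1, so the inverse exists.
Extended Euclidean algorithm on (15, 11):
15 = 1 × 11 + 4  ⟹  4 = (1)·15 + (-1)·11
11 = 2 × 4 + 3  ⟹  3 = (-2)·15 + (3)·11
4 = 1 × 3 + 1  ⟹  1 = (3)·15 + (-4)·11
So (-4)·11 ≡ 1 (mod 15), i.e. 11^(-1) ≡ -4 ≡ 11 (mod 15).
Check: 11 × 11 = 121 ≡ 1 (mod 15)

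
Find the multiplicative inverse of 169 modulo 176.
25

gcd(169, 176) = 1, so the inverse exists.
Extended Euclidean algorithm on (176, 169):
176 = 1 × 169 + 7  ⟹  7 = (1)·176 + (-1)·169
169 = 24 × 7 + 1  ⟹  1 = (-24)·176 + (25)·169
So (25)·169 ≡ 1 (mod 176), i.e. 169^(-1) ≡ 25 (mod 176).
Check: 169 × 25 = 4225 ≡ 1 (mod 176)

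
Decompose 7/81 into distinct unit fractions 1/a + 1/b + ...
1/12 + 1/324

Greedy algorithm:
7/81: ceiling(81/7) = 12, use 1/12
1/324: ceiling(324/1) = 324, use 1/324
Result: 7/81 = 1/12 + 1/324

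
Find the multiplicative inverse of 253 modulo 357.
127

gcd(253, 357) = 1, so the inverse exists.
Extended Euclidean algorithm on (357, 253):
357 = 1 × 253 + 104  ⟹  104 = (1)·357 + (-1)·253
253 = 2 × 104 + 45  ⟹  45 = (-2)·357 + (3)·253
104 = 2 × 45 + 14  ⟹  14 = (5)·357 + (-7)·253
45 = 3 × 14 + 3  ⟹  3 = (-17)·357 + (24)·253
14 = 4 × 3 + 2  ⟹  2 = (73)·357 + (-103)·253
3 = 1 × 2 + 1  ⟹  1 = (-90)·357 + (127)·253
So (127)·253 ≡ 1 (mod 357), i.e. 253^(-1) ≡ 127 (mod 357).
Check: 253 × 127 = 32131 ≡ 1 (mod 357)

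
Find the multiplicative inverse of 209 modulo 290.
179

gcd(209, 290) = 1, so the inverse exists.
Extended Euclidean algorithm on (290, 209):
290 = 1 × 209 + 81  ⟹  81 = (1)·290 + (-1)·209
209 = 2 × 81 + 47  ⟹  47 = (-2)·290 + (3)·209
81 = 1 × 47 + 34  ⟹  34 = (3)·290 + (-4)·209
47 = 1 × 34 + 13  ⟹  13 = (-5)·290 + (7)·209
34 = 2 × 13 + 8  ⟹  8 = (13)·290 + (-18)·209
13 = 1 × 8 + 5  ⟹  5 = (-18)·290 + (25)·209
8 = 1 × 5 + 3  ⟹  3 = (31)·290 + (-43)·209
5 = 1 × 3 + 2  ⟹  2 = (-49)·290 + (68)·209
3 = 1 × 2 + 1  ⟹  1 = (80)·290 + (-111)·209
So (-111)·209 ≡ 1 (mod 290), i.e. 209^(-1) ≡ -111 ≡ 179 (mod 290).
Check: 209 × 179 = 37411 ≡ 1 (mod 290)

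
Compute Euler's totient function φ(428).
212

428 = 2^2 × 107
φ(n) = n × ∏(1 - 1/p) for each prime p dividing n
φ(428) = 428 × (1 - 1/2) × (1 - 1/107) = 212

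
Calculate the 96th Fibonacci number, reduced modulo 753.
315

Matrix identity: Q^n = [[F_(n+1), F_n], [F_n, F_(n-1)]] with Q = [[1,1],[1,0]].
n = 96 = 1100000₂. Square-and-multiply, entries mod 753:
Q^1 = [[1,1],[1,0]]
Q^3 = (Q^1)²·Q = [[3,2],[2,1]]
Q^6 = (Q^3)² = [[13,8],[8,5]]
Q^12 = (Q^6)² = [[233,144],[144,89]]
Q^24 = (Q^12)² = [[478,435],[435,43]]
Q^48 = (Q^24)² = [[547,735],[735,565]]
Q^96 = (Q^48)² = [[592,315],[315,277]]
F_96 mod 753 = Q^96[0][1] = 315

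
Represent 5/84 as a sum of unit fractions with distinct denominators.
1/17 + 1/1428

Greedy algorithm:
5/84: ceiling(84/5) = 17, use 1/17
1/1428: ceiling(1428/1) = 1428, use 1/1428
Result: 5/84 = 1/17 + 1/1428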